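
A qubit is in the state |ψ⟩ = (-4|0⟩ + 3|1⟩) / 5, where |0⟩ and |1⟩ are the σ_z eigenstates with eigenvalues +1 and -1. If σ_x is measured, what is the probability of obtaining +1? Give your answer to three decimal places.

0.020

|+x⟩ = (|0⟩ + |1⟩)/√2, so ⟨+x|ψ⟩ = (-1) / (√2·5).
P = |-1|² / 50 = 1/50.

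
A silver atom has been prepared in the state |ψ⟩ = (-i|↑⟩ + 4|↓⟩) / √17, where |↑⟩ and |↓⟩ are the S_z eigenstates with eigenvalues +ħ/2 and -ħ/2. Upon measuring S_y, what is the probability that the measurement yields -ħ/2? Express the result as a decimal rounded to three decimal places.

|-y⟩ = (|↑⟩ - i|↓⟩)/√2, so ⟨-y|ψ⟩ = (3i) / (√2·√17).
P = |3i|² / 34 = 9/34.

0.265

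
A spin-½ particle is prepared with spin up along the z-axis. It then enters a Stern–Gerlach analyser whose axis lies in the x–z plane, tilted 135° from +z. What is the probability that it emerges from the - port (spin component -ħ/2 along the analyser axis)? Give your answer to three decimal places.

0.854

For spin-½, the probability of finding spin-up along an axis at angle θ to the initial spin direction is cos²(θ/2); spin-down is sin²(θ/2).
θ = 135°, so P = sin²(67.5°) ≈ 0.854.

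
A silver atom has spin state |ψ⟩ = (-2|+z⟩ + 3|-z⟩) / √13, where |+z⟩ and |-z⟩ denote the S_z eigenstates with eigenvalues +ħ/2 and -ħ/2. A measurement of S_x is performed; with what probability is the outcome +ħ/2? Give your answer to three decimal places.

|+x⟩ = (|+z⟩ + |-z⟩)/√2, so ⟨+x|ψ⟩ = (1) / (√2·√13).
P = |1|² / 26 = 1/26.

0.038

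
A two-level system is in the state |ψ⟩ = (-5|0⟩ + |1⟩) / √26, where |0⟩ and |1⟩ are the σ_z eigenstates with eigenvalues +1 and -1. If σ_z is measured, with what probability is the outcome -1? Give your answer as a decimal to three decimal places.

0.038

The -1 outcome corresponds to |1⟩. Its amplitude in |ψ⟩ is 1/√26.
P = |1|² / 26 = 1/26.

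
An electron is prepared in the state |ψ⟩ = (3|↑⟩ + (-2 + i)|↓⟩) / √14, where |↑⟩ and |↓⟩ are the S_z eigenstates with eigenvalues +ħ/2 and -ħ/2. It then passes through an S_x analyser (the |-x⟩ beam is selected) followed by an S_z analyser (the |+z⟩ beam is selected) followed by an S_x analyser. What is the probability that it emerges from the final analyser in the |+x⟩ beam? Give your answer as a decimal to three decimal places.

0.232

First analyser (S_x): P(|-x⟩) = |⟨-x|ψ⟩|² = 26/28.
After stage 1 the state is |-x⟩; P(|+z⟩) = |⟨+z|-x⟩|² = 1/2.
After stage 2 the state is |+z⟩; P(|+x⟩) = |⟨+x|+z⟩|² = 1/2.
Joint probability = 26/28 × 1/2 × 1/2 = 0.232.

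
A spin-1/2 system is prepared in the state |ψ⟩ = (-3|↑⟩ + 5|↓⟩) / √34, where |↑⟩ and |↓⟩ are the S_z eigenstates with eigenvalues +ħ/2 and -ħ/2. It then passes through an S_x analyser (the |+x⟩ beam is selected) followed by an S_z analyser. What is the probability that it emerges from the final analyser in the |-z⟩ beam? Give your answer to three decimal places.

0.029

First analyser (S_x): P(|+x⟩) = |⟨+x|ψ⟩|² = 4/68.
After stage 1 the state is |+x⟩; P(|-z⟩) = |⟨-z|+x⟩|² = 1/2.
Joint probability = 4/68 × 1/2 = 0.029.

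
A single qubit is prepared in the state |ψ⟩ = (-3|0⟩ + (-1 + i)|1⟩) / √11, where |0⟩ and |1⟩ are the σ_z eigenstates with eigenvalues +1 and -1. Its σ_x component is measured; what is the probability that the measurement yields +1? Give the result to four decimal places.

0.7727

|+x⟩ = (|0⟩ + |1⟩)/√2, so ⟨+x|ψ⟩ = (-4 + i) / (√2·√11).
P = |-4 + i|² / 22 = 17/22.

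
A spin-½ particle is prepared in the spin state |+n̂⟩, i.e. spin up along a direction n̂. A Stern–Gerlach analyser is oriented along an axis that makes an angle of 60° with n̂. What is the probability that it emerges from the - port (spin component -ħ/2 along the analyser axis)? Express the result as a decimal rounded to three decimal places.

For spin-½, the probability of finding spin-up along an axis at angle θ to the initial spin direction is cos²(θ/2); spin-down is sin²(θ/2).
θ = 60°, so P = sin²(30°) ≈ 0.250.

0.250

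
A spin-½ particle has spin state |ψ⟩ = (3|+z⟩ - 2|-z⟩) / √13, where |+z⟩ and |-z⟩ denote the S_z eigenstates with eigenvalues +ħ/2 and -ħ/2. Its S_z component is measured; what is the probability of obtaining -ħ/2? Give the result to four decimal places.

The -ħ/2 outcome corresponds to |-z⟩. Its amplitude in |ψ⟩ is -2/√13.
P = |-2|² / 13 = 4/13.

0.3077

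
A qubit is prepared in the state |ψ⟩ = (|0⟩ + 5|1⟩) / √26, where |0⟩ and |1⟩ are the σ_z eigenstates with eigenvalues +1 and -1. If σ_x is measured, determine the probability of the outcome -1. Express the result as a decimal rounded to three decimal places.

|-x⟩ = (|0⟩ - |1⟩)/√2, so ⟨-x|ψ⟩ = (-4) / (√2·√26).
P = |-4|² / 52 = 16/52.

0.308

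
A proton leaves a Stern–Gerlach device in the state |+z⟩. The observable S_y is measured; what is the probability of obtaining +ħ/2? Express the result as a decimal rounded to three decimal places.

0.500

In the S_z basis, |+z⟩ = |↑⟩ and |+y⟩ = (|↑⟩ + i|↓⟩)/√2.
|⟨+y|+z⟩|² = 1/2.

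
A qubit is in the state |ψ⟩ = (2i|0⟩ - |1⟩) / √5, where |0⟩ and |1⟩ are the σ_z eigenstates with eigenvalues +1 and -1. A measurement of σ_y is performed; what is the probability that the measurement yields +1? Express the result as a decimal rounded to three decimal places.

|+y⟩ = (|0⟩ + i|1⟩)/√2, so ⟨+y|ψ⟩ = (3i) / (√2·√5).
P = |3i|² / 10 = 9/10.

0.900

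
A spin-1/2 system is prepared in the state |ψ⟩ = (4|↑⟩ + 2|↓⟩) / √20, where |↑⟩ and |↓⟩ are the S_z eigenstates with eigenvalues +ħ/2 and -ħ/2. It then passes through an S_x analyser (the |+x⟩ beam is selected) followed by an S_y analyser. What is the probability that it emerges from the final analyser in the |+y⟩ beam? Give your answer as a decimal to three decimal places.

First analyser (S_x): P(|+x⟩) = |⟨+x|ψ⟩|² = 36/40.
After stage 1 the state is |+x⟩; P(|+y⟩) = |⟨+y|+x⟩|² = 1/2.
Joint probability = 36/40 × 1/2 = 0.450.

0.450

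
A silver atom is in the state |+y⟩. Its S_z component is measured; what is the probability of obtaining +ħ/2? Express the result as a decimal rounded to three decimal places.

0.500

In the S_z basis, |+y⟩ = (|↑⟩ + i|↓⟩)/√2 and |+z⟩ = |↑⟩.
|⟨+z|+y⟩|² = 1/2.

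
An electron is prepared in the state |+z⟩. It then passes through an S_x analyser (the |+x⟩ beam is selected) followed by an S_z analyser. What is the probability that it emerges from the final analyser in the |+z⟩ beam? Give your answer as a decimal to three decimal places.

0.250

First analyser (S_x): from |+z⟩, P(|+x⟩) = 1/2.
After stage 1 the state is |+x⟩; P(|+z⟩) = |⟨+z|+x⟩|² = 1/2.
Joint probability = 1/2 × 1/2 = 0.250.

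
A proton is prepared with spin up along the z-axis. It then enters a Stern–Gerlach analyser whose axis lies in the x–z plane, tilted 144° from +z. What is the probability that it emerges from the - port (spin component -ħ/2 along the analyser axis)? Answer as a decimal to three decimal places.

For spin-½, the probability of finding spin-up along an axis at angle θ to the initial spin direction is cos²(θ/2); spin-down is sin²(θ/2).
θ = 144°, so P = sin²(72°) ≈ 0.905.

0.905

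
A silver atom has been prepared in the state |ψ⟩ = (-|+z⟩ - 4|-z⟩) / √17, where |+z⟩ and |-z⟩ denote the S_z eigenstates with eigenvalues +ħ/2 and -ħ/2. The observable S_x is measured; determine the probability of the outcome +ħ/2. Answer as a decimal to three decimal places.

|+x⟩ = (|+z⟩ + |-z⟩)/√2, so ⟨+x|ψ⟩ = (-5) / (√2·√17).
P = |-5|² / 34 = 25/34.

0.735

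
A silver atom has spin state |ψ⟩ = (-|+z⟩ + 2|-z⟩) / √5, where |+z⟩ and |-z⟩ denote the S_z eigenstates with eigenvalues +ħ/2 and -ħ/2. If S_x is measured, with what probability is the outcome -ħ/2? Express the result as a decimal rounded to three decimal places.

|-x⟩ = (|+z⟩ - |-z⟩)/√2, so ⟨-x|ψ⟩ = (-3) / (√2·√5).
P = |-3|² / 10 = 9/10.

0.900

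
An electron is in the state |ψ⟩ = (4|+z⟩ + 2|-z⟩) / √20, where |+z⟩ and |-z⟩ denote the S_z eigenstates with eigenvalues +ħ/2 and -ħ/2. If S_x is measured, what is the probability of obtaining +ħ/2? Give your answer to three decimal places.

|+x⟩ = (|+z⟩ + |-z⟩)/√2, so ⟨+x|ψ⟩ = (6) / (√2·√20).
P = |6|² / 40 = 36/40.

0.900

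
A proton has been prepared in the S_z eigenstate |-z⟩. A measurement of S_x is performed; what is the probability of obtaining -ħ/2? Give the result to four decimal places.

In the S_z basis, |-z⟩ = |↓⟩ and |-x⟩ = (|↑⟩ - |↓⟩)/√2.
|⟨-x|-z⟩|² = 1/2.

0.5000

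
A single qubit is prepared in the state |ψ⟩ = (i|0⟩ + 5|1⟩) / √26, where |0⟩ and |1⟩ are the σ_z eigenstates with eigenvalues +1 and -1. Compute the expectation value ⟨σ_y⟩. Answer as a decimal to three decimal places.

⟨σ_y⟩ = 2 Im(a* b)/(|a|²+|b|²) with a = i, b = 5.
a* b = -5i, so ⟨σ_y⟩ = -10/26.

-0.385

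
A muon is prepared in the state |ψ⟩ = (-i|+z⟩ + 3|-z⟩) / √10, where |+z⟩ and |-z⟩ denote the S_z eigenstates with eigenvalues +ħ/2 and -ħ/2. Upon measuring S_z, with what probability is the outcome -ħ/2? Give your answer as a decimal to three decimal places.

The -ħ/2 outcome corresponds to |-z⟩. Its amplitude in |ψ⟩ is 3/√10.
P = |3|² / 10 = 9/10.

0.900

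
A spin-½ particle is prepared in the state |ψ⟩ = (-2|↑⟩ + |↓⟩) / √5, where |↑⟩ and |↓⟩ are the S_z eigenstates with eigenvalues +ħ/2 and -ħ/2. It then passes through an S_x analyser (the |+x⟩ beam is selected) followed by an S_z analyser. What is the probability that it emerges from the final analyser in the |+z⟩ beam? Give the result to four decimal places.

0.0500

First analyser (S_x): P(|+x⟩) = |⟨+x|ψ⟩|² = 1/10.
After stage 1 the state is |+x⟩; P(|+z⟩) = |⟨+z|+x⟩|² = 1/2.
Joint probability = 1/10 × 1/2 = 0.0500.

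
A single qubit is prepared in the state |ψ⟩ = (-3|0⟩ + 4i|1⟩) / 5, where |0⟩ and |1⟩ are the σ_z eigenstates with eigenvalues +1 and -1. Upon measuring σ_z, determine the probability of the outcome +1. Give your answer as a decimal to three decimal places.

The +1 outcome corresponds to |0⟩. Its amplitude in |ψ⟩ is -3/5.
P = |-3|² / 25 = 9/25.

0.360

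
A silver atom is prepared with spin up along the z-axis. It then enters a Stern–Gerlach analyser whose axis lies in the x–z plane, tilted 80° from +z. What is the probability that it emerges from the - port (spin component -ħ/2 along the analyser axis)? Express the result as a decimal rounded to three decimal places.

For spin-½, the probability of finding spin-up along an axis at angle θ to the initial spin direction is cos²(θ/2); spin-down is sin²(θ/2).
θ = 80°, so P = sin²(40°) ≈ 0.413.

0.413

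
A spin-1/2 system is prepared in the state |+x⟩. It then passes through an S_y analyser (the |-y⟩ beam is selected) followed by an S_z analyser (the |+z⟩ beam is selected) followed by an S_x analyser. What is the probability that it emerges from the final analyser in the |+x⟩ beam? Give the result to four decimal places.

First analyser (S_y): from |+x⟩, P(|-y⟩) = 1/2.
After stage 1 the state is |-y⟩; P(|+z⟩) = |⟨+z|-y⟩|² = 1/2.
After stage 2 the state is |+z⟩; P(|+x⟩) = |⟨+x|+z⟩|² = 1/2.
Joint probability = 1/2 × 1/2 × 1/2 = 0.1250.

0.1250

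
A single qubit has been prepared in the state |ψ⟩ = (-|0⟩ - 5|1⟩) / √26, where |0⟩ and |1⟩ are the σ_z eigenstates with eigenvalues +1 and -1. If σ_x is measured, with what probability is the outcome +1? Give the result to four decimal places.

|+x⟩ = (|0⟩ + |1⟩)/√2, so ⟨+x|ψ⟩ = (-6) / (√2·√26).
P = |-6|² / 52 = 36/52.

0.6923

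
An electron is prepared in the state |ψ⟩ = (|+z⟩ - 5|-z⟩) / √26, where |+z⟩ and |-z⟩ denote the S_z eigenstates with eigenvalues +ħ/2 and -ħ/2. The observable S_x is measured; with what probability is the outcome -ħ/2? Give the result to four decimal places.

0.6923

|-x⟩ = (|+z⟩ - |-z⟩)/√2, so ⟨-x|ψ⟩ = (6) / (√2·√26).
P = |6|² / 52 = 36/52.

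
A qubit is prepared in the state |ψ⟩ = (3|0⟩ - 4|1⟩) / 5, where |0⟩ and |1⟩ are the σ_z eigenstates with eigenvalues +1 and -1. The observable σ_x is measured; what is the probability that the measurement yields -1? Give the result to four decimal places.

|-x⟩ = (|0⟩ - |1⟩)/√2, so ⟨-x|ψ⟩ = (7) / (√2·5).
P = |7|² / 50 = 49/50.

0.9800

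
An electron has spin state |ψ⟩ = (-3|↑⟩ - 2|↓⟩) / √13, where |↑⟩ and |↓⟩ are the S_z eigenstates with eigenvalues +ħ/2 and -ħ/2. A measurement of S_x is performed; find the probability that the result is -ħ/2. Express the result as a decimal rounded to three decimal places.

|-x⟩ = (|↑⟩ - |↓⟩)/√2, so ⟨-x|ψ⟩ = (-1) / (√2·√13).
P = |-1|² / 26 = 1/26.

0.038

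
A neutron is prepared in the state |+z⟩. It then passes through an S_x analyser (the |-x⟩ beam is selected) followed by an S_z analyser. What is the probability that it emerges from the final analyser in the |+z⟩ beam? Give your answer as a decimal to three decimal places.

0.250

First analyser (S_x): from |+z⟩, P(|-x⟩) = 1/2.
After stage 1 the state is |-x⟩; P(|+z⟩) = |⟨+z|-x⟩|² = 1/2.
Joint probability = 1/2 × 1/2 = 0.250.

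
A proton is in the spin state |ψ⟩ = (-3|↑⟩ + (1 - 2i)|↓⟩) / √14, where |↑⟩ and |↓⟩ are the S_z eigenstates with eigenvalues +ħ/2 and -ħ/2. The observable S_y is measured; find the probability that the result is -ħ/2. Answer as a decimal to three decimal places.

|-y⟩ = (|↑⟩ - i|↓⟩)/√2, so ⟨-y|ψ⟩ = (-1 + i) / (√2·√14).
P = |-1 + i|² / 28 = 2/28.

0.071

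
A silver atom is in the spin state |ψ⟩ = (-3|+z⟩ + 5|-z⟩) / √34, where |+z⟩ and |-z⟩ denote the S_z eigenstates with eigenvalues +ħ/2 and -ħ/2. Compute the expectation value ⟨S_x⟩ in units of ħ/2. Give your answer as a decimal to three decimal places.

-0.882

⟨σ_x⟩ = 2 Re(a* b)/(|a|²+|b|²) with a = -3, b = 5.
a* b = -15, so ⟨σ_x⟩ = -30/34.
⟨S_x⟩ = (ħ/2)·⟨σ_x⟩.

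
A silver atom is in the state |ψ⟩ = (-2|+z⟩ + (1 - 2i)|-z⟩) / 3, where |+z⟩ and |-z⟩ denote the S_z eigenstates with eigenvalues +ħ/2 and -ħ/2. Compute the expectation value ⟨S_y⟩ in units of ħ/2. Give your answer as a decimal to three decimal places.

⟨σ_y⟩ = 2 Im(a* b)/(|a|²+|b|²) with a = -2, b = (1 - 2i).
a* b = (-2 + 4i), so ⟨σ_y⟩ = 8/9.
⟨S_y⟩ = (ħ/2)·⟨σ_y⟩.

0.889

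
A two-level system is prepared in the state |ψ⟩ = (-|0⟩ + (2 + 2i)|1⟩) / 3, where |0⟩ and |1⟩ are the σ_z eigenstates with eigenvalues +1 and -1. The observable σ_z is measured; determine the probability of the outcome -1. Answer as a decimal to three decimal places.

The -1 outcome corresponds to |1⟩. Its amplitude in |ψ⟩ is (2 + 2i)/3.
P = |2 + 2i|² / 9 = 8/9.

0.889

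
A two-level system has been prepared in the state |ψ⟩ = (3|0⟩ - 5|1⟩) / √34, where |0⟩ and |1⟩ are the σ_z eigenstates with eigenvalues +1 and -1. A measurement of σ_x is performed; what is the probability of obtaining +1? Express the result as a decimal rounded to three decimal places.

|+x⟩ = (|0⟩ + |1⟩)/√2, so ⟨+x|ψ⟩ = (-2) / (√2·√34).
P = |-2|² / 68 = 4/68.

0.059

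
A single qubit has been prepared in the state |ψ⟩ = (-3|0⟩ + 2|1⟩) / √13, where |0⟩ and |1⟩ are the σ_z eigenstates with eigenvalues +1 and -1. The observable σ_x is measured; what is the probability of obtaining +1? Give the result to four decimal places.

0.0385

|+x⟩ = (|0⟩ + |1⟩)/√2, so ⟨+x|ψ⟩ = (-1) / (√2·√13).
P = |-1|² / 26 = 1/26.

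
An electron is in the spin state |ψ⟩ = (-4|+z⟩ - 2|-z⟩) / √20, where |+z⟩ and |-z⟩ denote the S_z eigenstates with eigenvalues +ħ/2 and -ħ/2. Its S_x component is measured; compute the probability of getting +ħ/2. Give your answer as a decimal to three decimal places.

0.900

|+x⟩ = (|+z⟩ + |-z⟩)/√2, so ⟨+x|ψ⟩ = (-6) / (√2·√20).
P = |-6|² / 40 = 36/40.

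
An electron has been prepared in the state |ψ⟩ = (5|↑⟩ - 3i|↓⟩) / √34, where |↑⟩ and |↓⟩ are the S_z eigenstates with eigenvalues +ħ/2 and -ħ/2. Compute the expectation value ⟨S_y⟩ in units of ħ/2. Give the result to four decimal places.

⟨σ_y⟩ = 2 Im(a* b)/(|a|²+|b|²) with a = 5, b = -3i.
a* b = -15i, so ⟨σ_y⟩ = -30/34.
⟨S_y⟩ = (ħ/2)·⟨σ_y⟩.

-0.8824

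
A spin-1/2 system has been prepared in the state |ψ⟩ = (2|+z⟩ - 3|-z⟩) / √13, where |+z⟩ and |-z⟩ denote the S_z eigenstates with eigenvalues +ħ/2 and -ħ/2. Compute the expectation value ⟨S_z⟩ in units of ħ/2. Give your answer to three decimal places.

⟨σ_z⟩ = |a|² - |b|² divided by |a|²+|b|², with a, b the |+z⟩, |-z⟩ amplitudes.
= (4 - 9)/13 = -5/13.
⟨S_z⟩ = (ħ/2)·⟨σ_z⟩.

-0.385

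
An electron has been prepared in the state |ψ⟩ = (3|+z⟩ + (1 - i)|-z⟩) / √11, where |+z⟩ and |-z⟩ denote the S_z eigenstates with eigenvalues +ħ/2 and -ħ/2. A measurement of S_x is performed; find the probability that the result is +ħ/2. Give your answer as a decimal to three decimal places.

|+x⟩ = (|+z⟩ + |-z⟩)/√2, so ⟨+x|ψ⟩ = (4 - i) / (√2·√11).
P = |4 - i|² / 22 = 17/22.

0.773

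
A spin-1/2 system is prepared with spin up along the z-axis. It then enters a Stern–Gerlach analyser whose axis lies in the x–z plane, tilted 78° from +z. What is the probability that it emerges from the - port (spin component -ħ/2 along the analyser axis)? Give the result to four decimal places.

For spin-½, the probability of finding spin-up along an axis at angle θ to the initial spin direction is cos²(θ/2); spin-down is sin²(θ/2).
θ = 78°, so P = sin²(39°) ≈ 0.3960.

0.3960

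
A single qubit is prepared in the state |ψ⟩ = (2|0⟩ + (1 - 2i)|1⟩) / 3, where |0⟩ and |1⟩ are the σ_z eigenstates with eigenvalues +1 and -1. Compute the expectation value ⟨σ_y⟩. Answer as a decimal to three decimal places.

⟨σ_y⟩ = 2 Im(a* b)/(|a|²+|b|²) with a = 2, b = (1 - 2i).
a* b = (2 - 4i), so ⟨σ_y⟩ = -8/9.

-0.889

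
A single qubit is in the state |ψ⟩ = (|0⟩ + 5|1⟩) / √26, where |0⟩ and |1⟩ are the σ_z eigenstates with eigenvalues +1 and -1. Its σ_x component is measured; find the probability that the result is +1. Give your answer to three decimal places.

0.692

|+x⟩ = (|0⟩ + |1⟩)/√2, so ⟨+x|ψ⟩ = (6) / (√2·√26).
P = |6|² / 52 = 36/52.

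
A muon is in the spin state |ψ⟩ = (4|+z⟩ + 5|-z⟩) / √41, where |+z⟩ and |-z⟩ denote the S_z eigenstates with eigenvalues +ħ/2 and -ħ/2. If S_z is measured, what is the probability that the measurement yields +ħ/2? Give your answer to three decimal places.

0.390

The +ħ/2 outcome corresponds to |+z⟩. Its amplitude in |ψ⟩ is 4/√41.
P = |4|² / 41 = 16/41.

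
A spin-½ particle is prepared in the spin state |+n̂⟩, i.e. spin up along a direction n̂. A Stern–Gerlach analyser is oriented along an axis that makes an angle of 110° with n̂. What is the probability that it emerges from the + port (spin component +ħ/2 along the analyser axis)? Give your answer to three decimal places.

For spin-½, the probability of finding spin-up along an axis at angle θ to the initial spin direction is cos²(θ/2); spin-down is sin²(θ/2).
θ = 110°, so P = cos²(55°) ≈ 0.329.

0.329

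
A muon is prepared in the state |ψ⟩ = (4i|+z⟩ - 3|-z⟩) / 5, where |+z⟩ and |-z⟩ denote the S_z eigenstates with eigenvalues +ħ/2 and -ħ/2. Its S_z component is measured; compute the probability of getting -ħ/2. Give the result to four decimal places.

0.3600

The -ħ/2 outcome corresponds to |-z⟩. Its amplitude in |ψ⟩ is -3/5.
P = |-3|² / 25 = 9/25.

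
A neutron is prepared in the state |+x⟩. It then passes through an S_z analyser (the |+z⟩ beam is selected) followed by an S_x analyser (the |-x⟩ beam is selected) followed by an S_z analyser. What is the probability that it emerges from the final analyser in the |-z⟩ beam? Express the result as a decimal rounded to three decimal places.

0.125

First analyser (S_z): from |+x⟩, P(|+z⟩) = 1/2.
After stage 1 the state is |+z⟩; P(|-x⟩) = |⟨-x|+z⟩|² = 1/2.
After stage 2 the state is |-x⟩; P(|-z⟩) = |⟨-z|-x⟩|² = 1/2.
Joint probability = 1/2 × 1/2 × 1/2 = 0.125.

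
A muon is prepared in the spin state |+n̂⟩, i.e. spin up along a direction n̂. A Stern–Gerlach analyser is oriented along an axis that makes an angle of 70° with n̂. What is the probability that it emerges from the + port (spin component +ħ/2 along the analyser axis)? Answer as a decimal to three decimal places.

0.671

For spin-½, the probability of finding spin-up along an axis at angle θ to the initial spin direction is cos²(θ/2); spin-down is sin²(θ/2).
θ = 70°, so P = cos²(35°) ≈ 0.671.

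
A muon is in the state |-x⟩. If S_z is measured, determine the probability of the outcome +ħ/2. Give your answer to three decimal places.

In the S_z basis, |-x⟩ = (|↑⟩ - |↓⟩)/√2 and |+z⟩ = |↑⟩.
|⟨+z|-x⟩|² = 1/2.

0.500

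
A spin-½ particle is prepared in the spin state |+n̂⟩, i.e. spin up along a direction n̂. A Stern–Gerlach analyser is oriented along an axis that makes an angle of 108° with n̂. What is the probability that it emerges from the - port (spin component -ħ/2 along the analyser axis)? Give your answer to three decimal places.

For spin-½, the probability of finding spin-up along an axis at angle θ to the initial spin direction is cos²(θ/2); spin-down is sin²(θ/2).
θ = 108°, so P = sin²(54°) ≈ 0.655.

0.655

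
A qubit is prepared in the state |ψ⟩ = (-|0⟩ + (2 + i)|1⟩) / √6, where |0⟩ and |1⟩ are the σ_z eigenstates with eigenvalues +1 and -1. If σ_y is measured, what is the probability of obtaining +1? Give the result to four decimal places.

0.3333

|+y⟩ = (|0⟩ + i|1⟩)/√2, so ⟨+y|ψ⟩ = (-2i) / (√2·√6).
P = |-2i|² / 12 = 4/12.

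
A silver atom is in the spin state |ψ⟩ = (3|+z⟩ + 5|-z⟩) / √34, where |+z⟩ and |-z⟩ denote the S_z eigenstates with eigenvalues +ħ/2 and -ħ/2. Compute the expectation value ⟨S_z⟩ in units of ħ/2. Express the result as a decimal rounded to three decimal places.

⟨σ_z⟩ = |a|² - |b|² divided by |a|²+|b|², with a, b the |+z⟩, |-z⟩ amplitudes.
= (9 - 25)/34 = -16/34.
⟨S_z⟩ = (ħ/2)·⟨σ_z⟩.

-0.471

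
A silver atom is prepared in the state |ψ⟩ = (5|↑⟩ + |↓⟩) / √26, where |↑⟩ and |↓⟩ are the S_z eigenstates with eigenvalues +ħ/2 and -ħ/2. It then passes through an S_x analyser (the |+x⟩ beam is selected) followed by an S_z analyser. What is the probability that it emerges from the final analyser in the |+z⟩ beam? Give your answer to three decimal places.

0.346

First analyser (S_x): P(|+x⟩) = |⟨+x|ψ⟩|² = 36/52.
After stage 1 the state is |+x⟩; P(|+z⟩) = |⟨+z|+x⟩|² = 1/2.
Joint probability = 36/52 × 1/2 = 0.346.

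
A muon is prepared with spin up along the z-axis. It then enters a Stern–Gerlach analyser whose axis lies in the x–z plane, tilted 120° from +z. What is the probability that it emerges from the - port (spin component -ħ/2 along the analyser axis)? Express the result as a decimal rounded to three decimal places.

0.750

For spin-½, the probability of finding spin-up along an axis at angle θ to the initial spin direction is cos²(θ/2); spin-down is sin²(θ/2).
θ = 120°, so P = sin²(60°) ≈ 0.750.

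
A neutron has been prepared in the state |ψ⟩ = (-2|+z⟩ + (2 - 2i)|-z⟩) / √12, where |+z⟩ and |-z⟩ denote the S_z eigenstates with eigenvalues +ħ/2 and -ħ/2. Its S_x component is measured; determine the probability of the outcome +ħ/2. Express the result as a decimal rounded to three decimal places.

0.167

|+x⟩ = (|+z⟩ + |-z⟩)/√2, so ⟨+x|ψ⟩ = (-2i) / (√2·√12).
P = |-2i|² / 24 = 4/24.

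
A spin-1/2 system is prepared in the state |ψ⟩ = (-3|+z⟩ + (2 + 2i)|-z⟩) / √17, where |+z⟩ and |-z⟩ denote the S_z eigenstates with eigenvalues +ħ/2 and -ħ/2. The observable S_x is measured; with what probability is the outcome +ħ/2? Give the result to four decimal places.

|+x⟩ = (|+z⟩ + |-z⟩)/√2, so ⟨+x|ψ⟩ = (-1 + 2i) / (√2·√17).
P = |-1 + 2i|² / 34 = 5/34.

0.1471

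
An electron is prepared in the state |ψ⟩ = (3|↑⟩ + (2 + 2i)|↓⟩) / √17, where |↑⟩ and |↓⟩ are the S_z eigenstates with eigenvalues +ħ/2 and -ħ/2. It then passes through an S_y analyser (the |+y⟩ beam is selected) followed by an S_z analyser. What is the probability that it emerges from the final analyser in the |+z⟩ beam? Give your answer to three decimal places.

0.426

First analyser (S_y): P(|+y⟩) = |⟨+y|ψ⟩|² = 29/34.
After stage 1 the state is |+y⟩; P(|+z⟩) = |⟨+z|+y⟩|² = 1/2.
Joint probability = 29/34 × 1/2 = 0.426.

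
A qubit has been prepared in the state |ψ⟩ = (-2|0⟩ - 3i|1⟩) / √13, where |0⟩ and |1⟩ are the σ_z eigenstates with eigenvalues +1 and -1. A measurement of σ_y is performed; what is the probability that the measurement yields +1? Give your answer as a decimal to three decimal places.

|+y⟩ = (|0⟩ + i|1⟩)/√2, so ⟨+y|ψ⟩ = (-5) / (√2·√13).
P = |-5|² / 26 = 25/26.

0.962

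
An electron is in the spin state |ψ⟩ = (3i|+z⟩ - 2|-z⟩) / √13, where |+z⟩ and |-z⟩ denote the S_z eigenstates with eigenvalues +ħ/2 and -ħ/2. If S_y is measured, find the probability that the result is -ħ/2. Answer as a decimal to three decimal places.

0.038

|-y⟩ = (|+z⟩ - i|-z⟩)/√2, so ⟨-y|ψ⟩ = (i) / (√2·√13).
P = |i|² / 26 = 1/26.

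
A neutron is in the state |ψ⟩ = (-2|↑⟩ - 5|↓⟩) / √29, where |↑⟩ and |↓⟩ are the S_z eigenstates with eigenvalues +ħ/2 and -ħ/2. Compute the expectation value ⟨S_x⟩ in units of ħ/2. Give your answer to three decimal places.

⟨σ_x⟩ = 2 Re(a* b)/(|a|²+|b|²) with a = -2, b = -5.
a* b = 10, so ⟨σ_x⟩ = 20/29.
⟨S_x⟩ = (ħ/2)·⟨σ_x⟩.

0.690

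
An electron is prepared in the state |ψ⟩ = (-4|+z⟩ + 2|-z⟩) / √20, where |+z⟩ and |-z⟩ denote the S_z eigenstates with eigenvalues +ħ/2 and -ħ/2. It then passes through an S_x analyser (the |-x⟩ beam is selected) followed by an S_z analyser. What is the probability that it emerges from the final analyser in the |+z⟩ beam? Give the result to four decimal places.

0.4500

First analyser (S_x): P(|-x⟩) = |⟨-x|ψ⟩|² = 36/40.
After stage 1 the state is |-x⟩; P(|+z⟩) = |⟨+z|-x⟩|² = 1/2.
Joint probability = 36/40 × 1/2 = 0.4500.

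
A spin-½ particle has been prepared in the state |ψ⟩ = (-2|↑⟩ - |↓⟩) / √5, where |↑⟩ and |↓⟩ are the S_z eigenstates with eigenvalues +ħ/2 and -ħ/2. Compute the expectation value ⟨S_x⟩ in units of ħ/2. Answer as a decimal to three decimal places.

0.800

⟨σ_x⟩ = 2 Re(a* b)/(|a|²+|b|²) with a = -2, b = -1.
a* b = 2, so ⟨σ_x⟩ = 4/5.
⟨S_x⟩ = (ħ/2)·⟨σ_x⟩.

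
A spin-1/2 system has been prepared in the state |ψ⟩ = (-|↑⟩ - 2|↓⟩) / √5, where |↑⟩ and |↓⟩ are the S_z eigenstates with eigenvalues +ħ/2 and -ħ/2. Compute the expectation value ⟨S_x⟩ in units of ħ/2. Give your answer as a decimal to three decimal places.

0.800

⟨σ_x⟩ = 2 Re(a* b)/(|a|²+|b|²) with a = -1, b = -2.
a* b = 2, so ⟨σ_x⟩ = 4/5.
⟨S_x⟩ = (ħ/2)·⟨σ_x⟩.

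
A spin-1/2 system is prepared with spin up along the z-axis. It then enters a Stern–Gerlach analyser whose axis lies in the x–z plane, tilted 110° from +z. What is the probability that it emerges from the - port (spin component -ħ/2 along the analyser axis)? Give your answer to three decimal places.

For spin-½, the probability of finding spin-up along an axis at angle θ to the initial spin direction is cos²(θ/2); spin-down is sin²(θ/2).
θ = 110°, so P = sin²(55°) ≈ 0.671.

0.671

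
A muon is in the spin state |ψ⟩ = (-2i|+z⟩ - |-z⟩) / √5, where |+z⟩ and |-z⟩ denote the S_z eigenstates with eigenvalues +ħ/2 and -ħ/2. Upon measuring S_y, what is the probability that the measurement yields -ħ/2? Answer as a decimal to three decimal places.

|-y⟩ = (|+z⟩ - i|-z⟩)/√2, so ⟨-y|ψ⟩ = (-3i) / (√2·√5).
P = |-3i|² / 10 = 9/10.

0.900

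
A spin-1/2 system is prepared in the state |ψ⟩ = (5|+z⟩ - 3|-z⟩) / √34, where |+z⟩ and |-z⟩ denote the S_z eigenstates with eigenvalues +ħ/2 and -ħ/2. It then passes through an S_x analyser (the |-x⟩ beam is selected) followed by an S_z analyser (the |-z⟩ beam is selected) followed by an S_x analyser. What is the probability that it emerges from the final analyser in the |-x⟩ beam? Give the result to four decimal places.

First analyser (S_x): P(|-x⟩) = |⟨-x|ψ⟩|² = 64/68.
After stage 1 the state is |-x⟩; P(|-z⟩) = |⟨-z|-x⟩|² = 1/2.
After stage 2 the state is |-z⟩; P(|-x⟩) = |⟨-x|-z⟩|² = 1/2.
Joint probability = 64/68 × 1/2 × 1/2 = 0.2353.

0.2353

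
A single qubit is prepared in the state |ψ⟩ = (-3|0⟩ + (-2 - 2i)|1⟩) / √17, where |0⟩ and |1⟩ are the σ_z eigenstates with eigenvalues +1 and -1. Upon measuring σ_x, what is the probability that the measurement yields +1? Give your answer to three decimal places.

|+x⟩ = (|0⟩ + |1⟩)/√2, so ⟨+x|ψ⟩ = (-5 - 2i) / (√2·√17).
P = |-5 - 2i|² / 34 = 29/34.

0.853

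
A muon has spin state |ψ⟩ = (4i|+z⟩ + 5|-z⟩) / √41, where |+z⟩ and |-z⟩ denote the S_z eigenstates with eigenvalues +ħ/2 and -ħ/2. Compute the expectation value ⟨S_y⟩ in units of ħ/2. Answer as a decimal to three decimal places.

-0.976

⟨σ_y⟩ = 2 Im(a* b)/(|a|²+|b|²) with a = 4i, b = 5.
a* b = -20i, so ⟨σ_y⟩ = -40/41.
⟨S_y⟩ = (ħ/2)·⟨σ_y⟩.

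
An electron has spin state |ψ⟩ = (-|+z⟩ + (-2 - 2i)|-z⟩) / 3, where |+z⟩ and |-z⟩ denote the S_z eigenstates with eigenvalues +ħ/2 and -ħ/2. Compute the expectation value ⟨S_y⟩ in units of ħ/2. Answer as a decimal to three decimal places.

⟨σ_y⟩ = 2 Im(a* b)/(|a|²+|b|²) with a = -1, b = (-2 - 2i).
a* b = (2 + 2i), so ⟨σ_y⟩ = 4/9.
⟨S_y⟩ = (ħ/2)·⟨σ_y⟩.

0.444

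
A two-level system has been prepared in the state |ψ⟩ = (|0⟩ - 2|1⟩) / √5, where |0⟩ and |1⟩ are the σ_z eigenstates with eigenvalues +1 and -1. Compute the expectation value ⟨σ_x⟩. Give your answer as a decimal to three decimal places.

⟨σ_x⟩ = 2 Re(a* b)/(|a|²+|b|²) with a = 1, b = -2.
a* b = -2, so ⟨σ_x⟩ = -4/5.

-0.800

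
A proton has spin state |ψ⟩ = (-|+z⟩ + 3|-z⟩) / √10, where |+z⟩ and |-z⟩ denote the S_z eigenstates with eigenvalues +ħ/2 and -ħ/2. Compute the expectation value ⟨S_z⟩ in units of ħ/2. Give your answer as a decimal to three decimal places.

-0.800

⟨σ_z⟩ = |a|² - |b|² divided by |a|²+|b|², with a, b the |+z⟩, |-z⟩ amplitudes.
= (1 - 9)/10 = -8/10.
⟨S_z⟩ = (ħ/2)·⟨σ_z⟩.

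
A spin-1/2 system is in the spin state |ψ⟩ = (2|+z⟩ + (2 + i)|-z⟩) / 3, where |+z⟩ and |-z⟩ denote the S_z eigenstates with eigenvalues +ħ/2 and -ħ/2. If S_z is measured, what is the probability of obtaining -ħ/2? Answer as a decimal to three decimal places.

0.556

The -ħ/2 outcome corresponds to |-z⟩. Its amplitude in |ψ⟩ is (2 + i)/3.
P = |2 + i|² / 9 = 5/9.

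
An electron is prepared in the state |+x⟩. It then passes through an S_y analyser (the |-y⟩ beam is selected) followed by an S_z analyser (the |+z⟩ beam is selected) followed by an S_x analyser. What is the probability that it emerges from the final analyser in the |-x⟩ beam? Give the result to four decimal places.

First analyser (S_y): from |+x⟩, P(|-y⟩) = 1/2.
After stage 1 the state is |-y⟩; P(|+z⟩) = |⟨+z|-y⟩|² = 1/2.
After stage 2 the state is |+z⟩; P(|-x⟩) = |⟨-x|+z⟩|² = 1/2.
Joint probability = 1/2 × 1/2 × 1/2 = 0.1250.

0.1250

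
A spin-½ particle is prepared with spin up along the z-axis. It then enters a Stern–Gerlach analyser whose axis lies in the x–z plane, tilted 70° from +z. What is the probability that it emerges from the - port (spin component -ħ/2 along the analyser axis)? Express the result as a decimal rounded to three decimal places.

0.329

For spin-½, the probability of finding spin-up along an axis at angle θ to the initial spin direction is cos²(θ/2); spin-down is sin²(θ/2).
θ = 70°, so P = sin²(35°) ≈ 0.329.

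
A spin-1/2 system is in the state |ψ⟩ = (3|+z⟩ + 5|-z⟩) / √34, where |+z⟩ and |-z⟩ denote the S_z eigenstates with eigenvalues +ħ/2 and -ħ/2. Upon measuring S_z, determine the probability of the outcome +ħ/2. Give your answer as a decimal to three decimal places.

The +ħ/2 outcome corresponds to |+z⟩. Its amplitude in |ψ⟩ is 3/√34.
P = |3|² / 34 = 9/34.

0.265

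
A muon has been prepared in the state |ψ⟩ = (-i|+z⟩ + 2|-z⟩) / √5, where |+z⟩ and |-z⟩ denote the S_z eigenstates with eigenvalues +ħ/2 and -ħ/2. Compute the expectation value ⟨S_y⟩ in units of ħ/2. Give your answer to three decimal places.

⟨σ_y⟩ = 2 Im(a* b)/(|a|²+|b|²) with a = -i, b = 2.
a* b = 2i, so ⟨σ_y⟩ = 4/5.
⟨S_y⟩ = (ħ/2)·⟨σ_y⟩.

0.800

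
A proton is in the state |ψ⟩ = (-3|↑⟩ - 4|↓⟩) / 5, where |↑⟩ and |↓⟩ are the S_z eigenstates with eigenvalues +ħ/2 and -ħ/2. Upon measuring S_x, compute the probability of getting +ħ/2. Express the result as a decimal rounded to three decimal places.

0.980

|+x⟩ = (|↑⟩ + |↓⟩)/√2, so ⟨+x|ψ⟩ = (-7) / (√2·5).
P = |-7|² / 50 = 49/50.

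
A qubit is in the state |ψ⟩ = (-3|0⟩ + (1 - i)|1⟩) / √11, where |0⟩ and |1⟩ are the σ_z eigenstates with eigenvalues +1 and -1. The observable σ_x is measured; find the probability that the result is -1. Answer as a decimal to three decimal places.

0.773

|-x⟩ = (|0⟩ - |1⟩)/√2, so ⟨-x|ψ⟩ = (-4 + i) / (√2·√11).
P = |-4 + i|² / 22 = 17/22.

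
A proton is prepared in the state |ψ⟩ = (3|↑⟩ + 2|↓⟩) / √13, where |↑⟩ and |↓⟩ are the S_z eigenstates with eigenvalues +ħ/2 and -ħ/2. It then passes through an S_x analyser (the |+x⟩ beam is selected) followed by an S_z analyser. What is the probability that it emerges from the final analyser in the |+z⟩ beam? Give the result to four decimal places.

0.4808

First analyser (S_x): P(|+x⟩) = |⟨+x|ψ⟩|² = 25/26.
After stage 1 the state is |+x⟩; P(|+z⟩) = |⟨+z|+x⟩|² = 1/2.
Joint probability = 25/26 × 1/2 = 0.4808.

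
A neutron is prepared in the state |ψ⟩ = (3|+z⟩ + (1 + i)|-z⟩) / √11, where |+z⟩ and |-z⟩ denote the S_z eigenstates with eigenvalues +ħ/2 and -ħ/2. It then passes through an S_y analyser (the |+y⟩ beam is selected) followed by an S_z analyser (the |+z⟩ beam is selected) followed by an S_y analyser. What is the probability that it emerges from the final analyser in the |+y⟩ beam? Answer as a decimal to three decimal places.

First analyser (S_y): P(|+y⟩) = |⟨+y|ψ⟩|² = 17/22.
After stage 1 the state is |+y⟩; P(|+z⟩) = |⟨+z|+y⟩|² = 1/2.
After stage 2 the state is |+z⟩; P(|+y⟩) = |⟨+y|+z⟩|² = 1/2.
Joint probability = 17/22 × 1/2 × 1/2 = 0.193.

0.193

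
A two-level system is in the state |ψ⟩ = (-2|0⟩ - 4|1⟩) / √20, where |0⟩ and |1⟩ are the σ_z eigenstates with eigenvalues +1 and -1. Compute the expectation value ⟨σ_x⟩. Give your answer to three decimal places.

0.800

⟨σ_x⟩ = 2 Re(a* b)/(|a|²+|b|²) with a = -2, b = -4.
a* b = 8, so ⟨σ_x⟩ = 16/20.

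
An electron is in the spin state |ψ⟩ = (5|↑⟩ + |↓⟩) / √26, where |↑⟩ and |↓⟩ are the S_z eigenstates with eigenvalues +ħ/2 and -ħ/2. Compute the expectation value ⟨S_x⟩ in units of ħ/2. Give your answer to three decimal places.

0.385

⟨σ_x⟩ = 2 Re(a* b)/(|a|²+|b|²) with a = 5, b = 1.
a* b = 5, so ⟨σ_x⟩ = 10/26.
⟨S_x⟩ = (ħ/2)·⟨σ_x⟩.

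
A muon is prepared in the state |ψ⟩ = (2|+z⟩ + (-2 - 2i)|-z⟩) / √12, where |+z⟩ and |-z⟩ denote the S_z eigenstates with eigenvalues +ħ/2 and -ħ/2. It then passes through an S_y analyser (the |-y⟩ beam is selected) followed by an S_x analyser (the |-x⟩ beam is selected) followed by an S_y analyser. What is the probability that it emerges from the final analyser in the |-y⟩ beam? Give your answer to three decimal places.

0.208

First analyser (S_y): P(|-y⟩) = |⟨-y|ψ⟩|² = 20/24.
After stage 1 the state is |-y⟩; P(|-x⟩) = |⟨-x|-y⟩|² = 1/2.
After stage 2 the state is |-x⟩; P(|-y⟩) = |⟨-y|-x⟩|² = 1/2.
Joint probability = 20/24 × 1/2 × 1/2 = 0.208.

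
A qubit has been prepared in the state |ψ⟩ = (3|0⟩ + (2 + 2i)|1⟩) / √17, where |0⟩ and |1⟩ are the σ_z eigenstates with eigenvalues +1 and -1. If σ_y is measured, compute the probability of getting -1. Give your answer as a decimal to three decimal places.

|-y⟩ = (|0⟩ - i|1⟩)/√2, so ⟨-y|ψ⟩ = (1 + 2i) / (√2·√17).
P = |1 + 2i|² / 34 = 5/34.

0.147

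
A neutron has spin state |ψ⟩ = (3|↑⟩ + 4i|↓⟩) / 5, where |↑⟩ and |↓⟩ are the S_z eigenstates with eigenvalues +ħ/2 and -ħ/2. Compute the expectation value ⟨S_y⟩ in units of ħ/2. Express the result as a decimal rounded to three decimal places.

⟨σ_y⟩ = 2 Im(a* b)/(|a|²+|b|²) with a = 3, b = 4i.
a* b = 12i, so ⟨σ_y⟩ = 24/25.
⟨S_y⟩ = (ħ/2)·⟨σ_y⟩.

0.960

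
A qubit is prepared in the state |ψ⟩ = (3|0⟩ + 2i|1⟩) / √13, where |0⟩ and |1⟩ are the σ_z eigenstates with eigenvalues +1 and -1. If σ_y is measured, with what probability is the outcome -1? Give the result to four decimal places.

0.0385

|-y⟩ = (|0⟩ - i|1⟩)/√2, so ⟨-y|ψ⟩ = (1) / (√2·√13).
P = |1|² / 26 = 1/26.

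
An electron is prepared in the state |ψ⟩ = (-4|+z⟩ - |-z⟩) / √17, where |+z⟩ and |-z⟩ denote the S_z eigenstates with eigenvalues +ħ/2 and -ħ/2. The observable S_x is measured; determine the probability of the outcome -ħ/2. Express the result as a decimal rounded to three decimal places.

|-x⟩ = (|+z⟩ - |-z⟩)/√2, so ⟨-x|ψ⟩ = (-3) / (√2·√17).
P = |-3|² / 34 = 9/34.

0.265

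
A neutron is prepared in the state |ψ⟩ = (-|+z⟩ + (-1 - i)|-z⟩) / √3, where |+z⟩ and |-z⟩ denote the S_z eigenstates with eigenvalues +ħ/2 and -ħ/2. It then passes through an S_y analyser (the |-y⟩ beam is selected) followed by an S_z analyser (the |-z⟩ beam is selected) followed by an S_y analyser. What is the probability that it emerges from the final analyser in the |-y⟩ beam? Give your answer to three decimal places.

First analyser (S_y): P(|-y⟩) = |⟨-y|ψ⟩|² = 1/6.
After stage 1 the state is |-y⟩; P(|-z⟩) = |⟨-z|-y⟩|² = 1/2.
After stage 2 the state is |-z⟩; P(|-y⟩) = |⟨-y|-z⟩|² = 1/2.
Joint probability = 1/6 × 1/2 × 1/2 = 0.042.

0.042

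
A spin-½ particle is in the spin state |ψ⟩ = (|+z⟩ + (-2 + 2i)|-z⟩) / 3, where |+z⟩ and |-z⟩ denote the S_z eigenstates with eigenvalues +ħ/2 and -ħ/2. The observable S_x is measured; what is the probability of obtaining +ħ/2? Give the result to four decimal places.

|+x⟩ = (|+z⟩ + |-z⟩)/√2, so ⟨+x|ψ⟩ = (-1 + 2i) / (√2·3).
P = |-1 + 2i|² / 18 = 5/18.

0.2778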